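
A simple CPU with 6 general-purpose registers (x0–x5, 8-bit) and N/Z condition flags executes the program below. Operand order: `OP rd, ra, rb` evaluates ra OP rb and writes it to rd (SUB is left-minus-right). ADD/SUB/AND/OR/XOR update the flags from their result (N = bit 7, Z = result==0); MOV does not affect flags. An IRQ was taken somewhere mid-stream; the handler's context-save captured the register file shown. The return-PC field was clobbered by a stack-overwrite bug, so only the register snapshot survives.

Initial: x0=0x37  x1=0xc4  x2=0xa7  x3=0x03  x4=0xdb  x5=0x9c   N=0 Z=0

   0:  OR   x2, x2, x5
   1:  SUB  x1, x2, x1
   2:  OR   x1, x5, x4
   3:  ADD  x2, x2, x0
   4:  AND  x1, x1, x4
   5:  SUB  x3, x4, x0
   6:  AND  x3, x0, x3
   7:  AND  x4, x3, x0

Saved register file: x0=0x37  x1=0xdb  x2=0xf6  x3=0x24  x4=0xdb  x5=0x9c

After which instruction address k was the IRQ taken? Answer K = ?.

K = 6

after  0: x0=0x37 x1=0xc4 x2=0xbf x3=0x03 x4=0xdb x5=0x9c  N=1 Z=0
after  1: x0=0x37 x1=0xfb x2=0xbf x3=0x03 x4=0xdb x5=0x9c  N=1 Z=0
after  2: x0=0x37 x1=0xdf x2=0xbf x3=0x03 x4=0xdb x5=0x9c  N=1 Z=0
after  3: x0=0x37 x1=0xdf x2=0xf6 x3=0x03 x4=0xdb x5=0x9c  N=1 Z=0
after  4: x0=0x37 x1=0xdb x2=0xf6 x3=0x03 x4=0xdb x5=0x9c  N=1 Z=0
after  5: x0=0x37 x1=0xdb x2=0xf6 x3=0xa4 x4=0xdb x5=0x9c  N=1 Z=0
after  6: x0=0x37 x1=0xdb x2=0xf6 x3=0x24 x4=0xdb x5=0x9c  N=0 Z=0
-- IRQ taken; context saved, return-PC = 7 --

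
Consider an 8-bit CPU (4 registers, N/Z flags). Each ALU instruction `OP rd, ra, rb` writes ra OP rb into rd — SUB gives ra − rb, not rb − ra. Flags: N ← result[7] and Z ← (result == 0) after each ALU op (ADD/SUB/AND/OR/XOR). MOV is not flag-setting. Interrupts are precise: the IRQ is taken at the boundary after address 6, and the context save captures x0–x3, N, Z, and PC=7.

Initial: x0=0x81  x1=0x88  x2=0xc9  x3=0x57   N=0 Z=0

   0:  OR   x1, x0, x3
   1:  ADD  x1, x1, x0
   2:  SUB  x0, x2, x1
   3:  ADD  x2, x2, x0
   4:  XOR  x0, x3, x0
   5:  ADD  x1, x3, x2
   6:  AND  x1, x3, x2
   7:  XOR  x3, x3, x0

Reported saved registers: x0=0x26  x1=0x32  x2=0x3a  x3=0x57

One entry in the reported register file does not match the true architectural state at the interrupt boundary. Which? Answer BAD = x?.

BAD = x1

after  0: x0=0x81 x1=0xd7 x2=0xc9 x3=0x57  N=1 Z=0
after  1: x0=0x81 x1=0x58 x2=0xc9 x3=0x57  N=0 Z=0
after  2: x0=0x71 x1=0x58 x2=0xc9 x3=0x57  N=0 Z=0
after  3: x0=0x71 x1=0x58 x2=0x3a x3=0x57  N=0 Z=0
after  4: x0=0x26 x1=0x58 x2=0x3a x3=0x57  N=0 Z=0
after  5: x0=0x26 x1=0x91 x2=0x3a x3=0x57  N=1 Z=0
after  6: x0=0x26 x1=0x12 x2=0x3a x3=0x57  N=0 Z=0
-- IRQ taken; context saved, return-PC = 7 --
mismatch: x1: reported 0x32 vs actual 0x12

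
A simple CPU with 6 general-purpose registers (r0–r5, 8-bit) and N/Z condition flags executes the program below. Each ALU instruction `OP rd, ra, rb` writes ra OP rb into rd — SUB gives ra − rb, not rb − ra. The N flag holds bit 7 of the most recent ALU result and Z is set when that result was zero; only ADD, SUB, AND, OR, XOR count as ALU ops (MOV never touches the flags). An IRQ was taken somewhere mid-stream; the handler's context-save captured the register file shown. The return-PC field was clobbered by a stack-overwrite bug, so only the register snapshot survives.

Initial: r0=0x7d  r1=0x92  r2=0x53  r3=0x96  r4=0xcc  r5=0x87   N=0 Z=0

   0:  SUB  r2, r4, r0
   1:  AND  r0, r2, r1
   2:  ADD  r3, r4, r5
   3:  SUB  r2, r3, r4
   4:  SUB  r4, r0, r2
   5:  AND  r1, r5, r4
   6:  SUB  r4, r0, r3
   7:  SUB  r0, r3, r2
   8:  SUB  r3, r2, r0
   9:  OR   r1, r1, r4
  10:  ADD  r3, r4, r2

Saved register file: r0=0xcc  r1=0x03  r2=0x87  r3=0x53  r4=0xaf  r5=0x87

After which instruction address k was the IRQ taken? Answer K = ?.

after  0: r0=0x7d r1=0x92 r2=0x4f r3=0x96 r4=0xcc r5=0x87  N=0 Z=0
after  1: r0=0x02 r1=0x92 r2=0x4f r3=0x96 r4=0xcc r5=0x87  N=0 Z=0
after  2: r0=0x02 r1=0x92 r2=0x4f r3=0x53 r4=0xcc r5=0x87  N=0 Z=0
after  3: r0=0x02 r1=0x92 r2=0x87 r3=0x53 r4=0xcc r5=0x87  N=1 Z=0
after  4: r0=0x02 r1=0x92 r2=0x87 r3=0x53 r4=0x7b r5=0x87  N=0 Z=0
after  5: r0=0x02 r1=0x03 r2=0x87 r3=0x53 r4=0x7b r5=0x87  N=0 Z=0
after  6: r0=0x02 r1=0x03 r2=0x87 r3=0x53 r4=0xaf r5=0x87  N=1 Z=0
after  7: r0=0xcc r1=0x03 r2=0x87 r3=0x53 r4=0xaf r5=0x87  N=1 Z=0
-- IRQ taken; context saved, return-PC = 8 --

K = 7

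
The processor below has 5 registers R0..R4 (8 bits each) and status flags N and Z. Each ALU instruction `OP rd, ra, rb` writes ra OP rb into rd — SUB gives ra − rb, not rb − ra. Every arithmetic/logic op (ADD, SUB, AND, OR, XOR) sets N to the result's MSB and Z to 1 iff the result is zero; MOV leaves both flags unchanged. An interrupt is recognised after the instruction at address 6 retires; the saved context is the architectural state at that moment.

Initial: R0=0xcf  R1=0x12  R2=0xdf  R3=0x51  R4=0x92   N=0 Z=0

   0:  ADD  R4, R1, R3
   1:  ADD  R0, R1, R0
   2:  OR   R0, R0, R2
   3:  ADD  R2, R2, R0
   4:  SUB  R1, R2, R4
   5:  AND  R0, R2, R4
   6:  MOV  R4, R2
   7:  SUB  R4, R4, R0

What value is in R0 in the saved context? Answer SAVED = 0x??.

SAVED = 0x42

after  0: R0=0xcf R1=0x12 R2=0xdf R3=0x51 R4=0x63  N=0 Z=0
after  1: R0=0xe1 R1=0x12 R2=0xdf R3=0x51 R4=0x63  N=1 Z=0
after  2: R0=0xff R1=0x12 R2=0xdf R3=0x51 R4=0x63  N=1 Z=0
after  3: R0=0xff R1=0x12 R2=0xde R3=0x51 R4=0x63  N=1 Z=0
after  4: R0=0xff R1=0x7b R2=0xde R3=0x51 R4=0x63  N=0 Z=0
after  5: R0=0x42 R1=0x7b R2=0xde R3=0x51 R4=0x63  N=0 Z=0
after  6: R0=0x42 R1=0x7b R2=0xde R3=0x51 R4=0xde  N=0 Z=0
-- IRQ taken; context saved, return-PC = 7 --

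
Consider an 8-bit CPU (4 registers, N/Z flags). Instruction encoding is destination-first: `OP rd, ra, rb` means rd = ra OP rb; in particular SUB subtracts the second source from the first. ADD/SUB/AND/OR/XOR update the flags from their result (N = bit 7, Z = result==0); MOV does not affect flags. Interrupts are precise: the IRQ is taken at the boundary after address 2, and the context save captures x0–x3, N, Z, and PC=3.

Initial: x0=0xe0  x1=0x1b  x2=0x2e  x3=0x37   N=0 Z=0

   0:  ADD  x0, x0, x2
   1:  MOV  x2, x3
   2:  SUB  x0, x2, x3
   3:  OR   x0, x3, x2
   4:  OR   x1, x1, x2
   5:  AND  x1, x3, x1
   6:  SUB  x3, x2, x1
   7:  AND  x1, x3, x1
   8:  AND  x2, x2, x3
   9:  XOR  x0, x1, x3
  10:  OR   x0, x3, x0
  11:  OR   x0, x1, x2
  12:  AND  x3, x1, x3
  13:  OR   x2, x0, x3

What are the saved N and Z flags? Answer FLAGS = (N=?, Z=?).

after  0: x0=0x0e x1=0x1b x2=0x2e x3=0x37  N=0 Z=0
after  1: x0=0x0e x1=0x1b x2=0x37 x3=0x37  N=0 Z=0
after  2: x0=0x00 x1=0x1b x2=0x37 x3=0x37  N=0 Z=1
-- IRQ taken; context saved, return-PC = 3 --

FLAGS = (N=0, Z=1)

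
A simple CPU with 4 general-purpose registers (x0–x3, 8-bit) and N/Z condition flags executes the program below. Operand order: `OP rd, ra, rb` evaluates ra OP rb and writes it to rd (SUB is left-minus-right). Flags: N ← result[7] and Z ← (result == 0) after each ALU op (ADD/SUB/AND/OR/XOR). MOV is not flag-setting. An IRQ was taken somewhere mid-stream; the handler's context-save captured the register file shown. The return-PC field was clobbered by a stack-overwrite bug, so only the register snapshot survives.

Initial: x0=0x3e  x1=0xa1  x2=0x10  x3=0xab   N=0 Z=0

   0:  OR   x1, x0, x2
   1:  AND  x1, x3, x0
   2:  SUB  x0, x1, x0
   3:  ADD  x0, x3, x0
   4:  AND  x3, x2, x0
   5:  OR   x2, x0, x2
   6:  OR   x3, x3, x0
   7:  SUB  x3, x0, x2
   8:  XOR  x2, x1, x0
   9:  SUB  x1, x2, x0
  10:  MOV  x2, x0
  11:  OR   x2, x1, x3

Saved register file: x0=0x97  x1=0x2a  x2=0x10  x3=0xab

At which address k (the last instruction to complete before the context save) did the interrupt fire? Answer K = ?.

K = 3

after  0: x0=0x3e x1=0x3e x2=0x10 x3=0xab  N=0 Z=0
after  1: x0=0x3e x1=0x2a x2=0x10 x3=0xab  N=0 Z=0
after  2: x0=0xec x1=0x2a x2=0x10 x3=0xab  N=1 Z=0
after  3: x0=0x97 x1=0x2a x2=0x10 x3=0xab  N=1 Z=0
-- IRQ taken; context saved, return-PC = 4 --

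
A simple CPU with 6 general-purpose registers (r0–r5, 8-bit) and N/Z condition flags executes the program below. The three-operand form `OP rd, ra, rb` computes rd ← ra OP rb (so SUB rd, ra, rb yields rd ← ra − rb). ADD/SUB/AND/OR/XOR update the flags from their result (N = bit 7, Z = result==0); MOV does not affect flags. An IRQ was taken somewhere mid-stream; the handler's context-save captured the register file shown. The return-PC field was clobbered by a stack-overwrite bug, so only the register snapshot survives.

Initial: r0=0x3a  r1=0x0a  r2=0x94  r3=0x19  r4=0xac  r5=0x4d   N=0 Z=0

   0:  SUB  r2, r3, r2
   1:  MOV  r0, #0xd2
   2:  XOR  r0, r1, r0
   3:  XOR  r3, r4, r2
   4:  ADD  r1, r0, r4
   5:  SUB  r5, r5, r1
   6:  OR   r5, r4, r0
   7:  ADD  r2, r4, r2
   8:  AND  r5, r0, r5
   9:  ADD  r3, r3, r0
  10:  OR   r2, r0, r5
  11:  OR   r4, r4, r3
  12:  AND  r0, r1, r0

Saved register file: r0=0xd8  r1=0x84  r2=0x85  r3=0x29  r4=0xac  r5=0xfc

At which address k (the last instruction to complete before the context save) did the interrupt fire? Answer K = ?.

after  0: r0=0x3a r1=0x0a r2=0x85 r3=0x19 r4=0xac r5=0x4d  N=1 Z=0
after  1: r0=0xd2 r1=0x0a r2=0x85 r3=0x19 r4=0xac r5=0x4d  N=1 Z=0
after  2: r0=0xd8 r1=0x0a r2=0x85 r3=0x19 r4=0xac r5=0x4d  N=1 Z=0
after  3: r0=0xd8 r1=0x0a r2=0x85 r3=0x29 r4=0xac r5=0x4d  N=0 Z=0
after  4: r0=0xd8 r1=0x84 r2=0x85 r3=0x29 r4=0xac r5=0x4d  N=1 Z=0
after  5: r0=0xd8 r1=0x84 r2=0x85 r3=0x29 r4=0xac r5=0xc9  N=1 Z=0
after  6: r0=0xd8 r1=0x84 r2=0x85 r3=0x29 r4=0xac r5=0xfc  N=1 Z=0
-- IRQ taken; context saved, return-PC = 7 --

K = 6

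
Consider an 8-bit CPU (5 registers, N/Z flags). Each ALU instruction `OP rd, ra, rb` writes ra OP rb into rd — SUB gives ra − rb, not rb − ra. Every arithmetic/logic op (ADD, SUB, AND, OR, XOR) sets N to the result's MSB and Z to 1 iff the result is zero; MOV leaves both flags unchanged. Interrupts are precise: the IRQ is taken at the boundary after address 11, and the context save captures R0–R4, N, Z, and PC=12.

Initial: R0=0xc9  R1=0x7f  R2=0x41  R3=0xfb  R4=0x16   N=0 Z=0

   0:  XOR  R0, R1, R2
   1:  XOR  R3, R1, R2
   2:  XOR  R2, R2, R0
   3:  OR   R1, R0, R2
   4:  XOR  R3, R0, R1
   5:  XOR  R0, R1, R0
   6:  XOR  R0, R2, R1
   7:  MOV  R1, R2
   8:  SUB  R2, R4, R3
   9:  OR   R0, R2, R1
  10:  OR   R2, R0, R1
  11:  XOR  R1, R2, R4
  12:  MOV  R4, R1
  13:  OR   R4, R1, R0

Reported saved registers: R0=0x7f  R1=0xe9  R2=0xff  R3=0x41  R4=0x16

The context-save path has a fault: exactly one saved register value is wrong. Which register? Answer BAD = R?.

BAD = R0

after  0: R0=0x3e R1=0x7f R2=0x41 R3=0xfb R4=0x16  N=0 Z=0
after  1: R0=0x3e R1=0x7f R2=0x41 R3=0x3e R4=0x16  N=0 Z=0
after  2: R0=0x3e R1=0x7f R2=0x7f R3=0x3e R4=0x16  N=0 Z=0
after  3: R0=0x3e R1=0x7f R2=0x7f R3=0x3e R4=0x16  N=0 Z=0
after  4: R0=0x3e R1=0x7f R2=0x7f R3=0x41 R4=0x16  N=0 Z=0
after  5: R0=0x41 R1=0x7f R2=0x7f R3=0x41 R4=0x16  N=0 Z=0
after  6: R0=0x00 R1=0x7f R2=0x7f R3=0x41 R4=0x16  N=0 Z=1
after  7: R0=0x00 R1=0x7f R2=0x7f R3=0x41 R4=0x16  N=0 Z=1
after  8: R0=0x00 R1=0x7f R2=0xd5 R3=0x41 R4=0x16  N=1 Z=0
after  9: R0=0xff R1=0x7f R2=0xd5 R3=0x41 R4=0x16  N=1 Z=0
after 10: R0=0xff R1=0x7f R2=0xff R3=0x41 R4=0x16  N=1 Z=0
after 11: R0=0xff R1=0xe9 R2=0xff R3=0x41 R4=0x16  N=1 Z=0
-- IRQ taken; context saved, return-PC = 12 --
mismatch: R0: reported 0x7f vs actual 0xff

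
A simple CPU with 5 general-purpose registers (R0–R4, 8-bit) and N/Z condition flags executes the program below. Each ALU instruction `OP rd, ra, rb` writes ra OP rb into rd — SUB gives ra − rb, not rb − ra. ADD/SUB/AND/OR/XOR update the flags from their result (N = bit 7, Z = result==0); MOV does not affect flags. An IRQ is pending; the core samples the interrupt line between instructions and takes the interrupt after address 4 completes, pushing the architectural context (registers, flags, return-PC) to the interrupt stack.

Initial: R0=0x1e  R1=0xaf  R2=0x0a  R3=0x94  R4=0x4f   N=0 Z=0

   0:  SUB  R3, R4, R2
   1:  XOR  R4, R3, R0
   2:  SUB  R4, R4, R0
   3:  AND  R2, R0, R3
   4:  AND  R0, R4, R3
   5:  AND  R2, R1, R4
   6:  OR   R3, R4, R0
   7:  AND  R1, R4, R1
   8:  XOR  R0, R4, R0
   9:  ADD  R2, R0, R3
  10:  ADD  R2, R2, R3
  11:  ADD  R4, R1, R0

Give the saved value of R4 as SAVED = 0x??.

SAVED = 0x3d

after  0: R0=0x1e R1=0xaf R2=0x0a R3=0x45 R4=0x4f  N=0 Z=0
after  1: R0=0x1e R1=0xaf R2=0x0a R3=0x45 R4=0x5b  N=0 Z=0
after  2: R0=0x1e R1=0xaf R2=0x0a R3=0x45 R4=0x3d  N=0 Z=0
after  3: R0=0x1e R1=0xaf R2=0x04 R3=0x45 R4=0x3d  N=0 Z=0
after  4: R0=0x05 R1=0xaf R2=0x04 R3=0x45 R4=0x3d  N=0 Z=0
-- IRQ taken; context saved, return-PC = 5 --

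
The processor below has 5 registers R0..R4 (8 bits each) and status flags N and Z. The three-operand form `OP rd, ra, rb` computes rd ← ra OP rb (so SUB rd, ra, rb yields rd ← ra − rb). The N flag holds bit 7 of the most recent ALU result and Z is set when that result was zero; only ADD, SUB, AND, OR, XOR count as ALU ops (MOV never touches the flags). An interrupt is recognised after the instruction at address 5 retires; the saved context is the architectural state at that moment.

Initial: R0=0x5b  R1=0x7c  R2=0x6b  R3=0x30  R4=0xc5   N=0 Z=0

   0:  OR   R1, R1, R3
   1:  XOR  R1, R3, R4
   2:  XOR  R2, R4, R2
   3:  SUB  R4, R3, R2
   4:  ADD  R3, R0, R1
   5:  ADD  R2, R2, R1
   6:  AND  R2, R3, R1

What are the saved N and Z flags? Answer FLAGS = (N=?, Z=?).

after  0: R0=0x5b R1=0x7c R2=0x6b R3=0x30 R4=0xc5  N=0 Z=0
after  1: R0=0x5b R1=0xf5 R2=0x6b R3=0x30 R4=0xc5  N=1 Z=0
after  2: R0=0x5b R1=0xf5 R2=0xae R3=0x30 R4=0xc5  N=1 Z=0
after  3: R0=0x5b R1=0xf5 R2=0xae R3=0x30 R4=0x82  N=1 Z=0
after  4: R0=0x5b R1=0xf5 R2=0xae R3=0x50 R4=0x82  N=0 Z=0
after  5: R0=0x5b R1=0xf5 R2=0xa3 R3=0x50 R4=0x82  N=1 Z=0
-- IRQ taken; context saved, return-PC = 6 --

FLAGS = (N=1, Z=0)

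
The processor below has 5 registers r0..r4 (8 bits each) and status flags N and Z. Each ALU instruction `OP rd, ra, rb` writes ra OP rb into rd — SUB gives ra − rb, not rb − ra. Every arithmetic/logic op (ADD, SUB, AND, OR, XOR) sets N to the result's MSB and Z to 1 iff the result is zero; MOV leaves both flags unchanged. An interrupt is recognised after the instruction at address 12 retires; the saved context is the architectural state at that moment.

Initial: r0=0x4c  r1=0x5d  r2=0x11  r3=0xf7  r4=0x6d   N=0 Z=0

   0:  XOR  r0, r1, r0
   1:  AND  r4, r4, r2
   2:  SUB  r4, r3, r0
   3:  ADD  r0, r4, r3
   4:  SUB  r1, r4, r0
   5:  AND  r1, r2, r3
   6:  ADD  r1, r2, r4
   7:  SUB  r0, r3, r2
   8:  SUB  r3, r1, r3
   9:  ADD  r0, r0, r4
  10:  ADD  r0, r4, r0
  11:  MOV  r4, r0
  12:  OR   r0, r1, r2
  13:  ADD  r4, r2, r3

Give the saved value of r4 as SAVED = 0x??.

SAVED = 0xb2

after  0: r0=0x11 r1=0x5d r2=0x11 r3=0xf7 r4=0x6d  N=0 Z=0
after  1: r0=0x11 r1=0x5d r2=0x11 r3=0xf7 r4=0x01  N=0 Z=0
after  2: r0=0x11 r1=0x5d r2=0x11 r3=0xf7 r4=0xe6  N=1 Z=0
after  3: r0=0xdd r1=0x5d r2=0x11 r3=0xf7 r4=0xe6  N=1 Z=0
after  4: r0=0xdd r1=0x09 r2=0x11 r3=0xf7 r4=0xe6  N=0 Z=0
after  5: r0=0xdd r1=0x11 r2=0x11 r3=0xf7 r4=0xe6  N=0 Z=0
after  6: r0=0xdd r1=0xf7 r2=0x11 r3=0xf7 r4=0xe6  N=1 Z=0
after  7: r0=0xe6 r1=0xf7 r2=0x11 r3=0xf7 r4=0xe6  N=1 Z=0
after  8: r0=0xe6 r1=0xf7 r2=0x11 r3=0x00 r4=0xe6  N=0 Z=1
after  9: r0=0xcc r1=0xf7 r2=0x11 r3=0x00 r4=0xe6  N=1 Z=0
after 10: r0=0xb2 r1=0xf7 r2=0x11 r3=0x00 r4=0xe6  N=1 Z=0
after 11: r0=0xb2 r1=0xf7 r2=0x11 r3=0x00 r4=0xb2  N=1 Z=0
after 12: r0=0xf7 r1=0xf7 r2=0x11 r3=0x00 r4=0xb2  N=1 Z=0
-- IRQ taken; context saved, return-PC = 13 --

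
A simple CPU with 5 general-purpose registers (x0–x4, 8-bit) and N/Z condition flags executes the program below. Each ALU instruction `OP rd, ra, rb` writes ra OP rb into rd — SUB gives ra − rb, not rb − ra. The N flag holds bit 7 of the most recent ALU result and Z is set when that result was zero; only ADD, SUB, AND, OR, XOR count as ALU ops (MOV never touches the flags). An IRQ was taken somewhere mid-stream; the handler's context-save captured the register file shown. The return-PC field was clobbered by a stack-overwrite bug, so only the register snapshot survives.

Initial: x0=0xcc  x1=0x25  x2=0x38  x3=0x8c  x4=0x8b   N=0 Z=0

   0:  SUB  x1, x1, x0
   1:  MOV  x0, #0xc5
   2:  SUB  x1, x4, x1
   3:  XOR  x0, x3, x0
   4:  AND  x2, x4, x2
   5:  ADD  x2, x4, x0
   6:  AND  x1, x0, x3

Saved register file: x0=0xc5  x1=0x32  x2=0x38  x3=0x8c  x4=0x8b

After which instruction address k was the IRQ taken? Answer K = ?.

K = 2

after  0: x0=0xcc x1=0x59 x2=0x38 x3=0x8c x4=0x8b  N=0 Z=0
after  1: x0=0xc5 x1=0x59 x2=0x38 x3=0x8c x4=0x8b  N=0 Z=0
after  2: x0=0xc5 x1=0x32 x2=0x38 x3=0x8c x4=0x8b  N=0 Z=0
-- IRQ taken; context saved, return-PC = 3 --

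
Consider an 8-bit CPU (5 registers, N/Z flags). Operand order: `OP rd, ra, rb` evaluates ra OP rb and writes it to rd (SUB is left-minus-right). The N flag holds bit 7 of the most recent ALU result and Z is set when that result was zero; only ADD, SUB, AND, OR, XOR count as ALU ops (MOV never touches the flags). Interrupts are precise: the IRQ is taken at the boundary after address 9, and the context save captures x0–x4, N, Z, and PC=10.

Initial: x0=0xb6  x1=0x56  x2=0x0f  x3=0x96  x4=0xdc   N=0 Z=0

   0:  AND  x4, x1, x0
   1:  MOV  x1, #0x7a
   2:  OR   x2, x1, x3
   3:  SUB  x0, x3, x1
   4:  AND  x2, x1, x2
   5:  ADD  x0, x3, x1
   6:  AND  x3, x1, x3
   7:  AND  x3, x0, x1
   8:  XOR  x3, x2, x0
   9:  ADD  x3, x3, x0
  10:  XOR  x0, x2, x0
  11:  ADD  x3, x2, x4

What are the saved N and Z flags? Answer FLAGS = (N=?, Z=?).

FLAGS = (N=0, Z=0)

after  0: x0=0xb6 x1=0x56 x2=0x0f x3=0x96 x4=0x16  N=0 Z=0
after  1: x0=0xb6 x1=0x7a x2=0x0f x3=0x96 x4=0x16  N=0 Z=0
after  2: x0=0xb6 x1=0x7a x2=0xfe x3=0x96 x4=0x16  N=1 Z=0
after  3: x0=0x1c x1=0x7a x2=0xfe x3=0x96 x4=0x16  N=0 Z=0
after  4: x0=0x1c x1=0x7a x2=0x7a x3=0x96 x4=0x16  N=0 Z=0
after  5: x0=0x10 x1=0x7a x2=0x7a x3=0x96 x4=0x16  N=0 Z=0
after  6: x0=0x10 x1=0x7a x2=0x7a x3=0x12 x4=0x16  N=0 Z=0
after  7: x0=0x10 x1=0x7a x2=0x7a x3=0x10 x4=0x16  N=0 Z=0
after  8: x0=0x10 x1=0x7a x2=0x7a x3=0x6a x4=0x16  N=0 Z=0
after  9: x0=0x10 x1=0x7a x2=0x7a x3=0x7a x4=0x16  N=0 Z=0
-- IRQ taken; context saved, return-PC = 10 --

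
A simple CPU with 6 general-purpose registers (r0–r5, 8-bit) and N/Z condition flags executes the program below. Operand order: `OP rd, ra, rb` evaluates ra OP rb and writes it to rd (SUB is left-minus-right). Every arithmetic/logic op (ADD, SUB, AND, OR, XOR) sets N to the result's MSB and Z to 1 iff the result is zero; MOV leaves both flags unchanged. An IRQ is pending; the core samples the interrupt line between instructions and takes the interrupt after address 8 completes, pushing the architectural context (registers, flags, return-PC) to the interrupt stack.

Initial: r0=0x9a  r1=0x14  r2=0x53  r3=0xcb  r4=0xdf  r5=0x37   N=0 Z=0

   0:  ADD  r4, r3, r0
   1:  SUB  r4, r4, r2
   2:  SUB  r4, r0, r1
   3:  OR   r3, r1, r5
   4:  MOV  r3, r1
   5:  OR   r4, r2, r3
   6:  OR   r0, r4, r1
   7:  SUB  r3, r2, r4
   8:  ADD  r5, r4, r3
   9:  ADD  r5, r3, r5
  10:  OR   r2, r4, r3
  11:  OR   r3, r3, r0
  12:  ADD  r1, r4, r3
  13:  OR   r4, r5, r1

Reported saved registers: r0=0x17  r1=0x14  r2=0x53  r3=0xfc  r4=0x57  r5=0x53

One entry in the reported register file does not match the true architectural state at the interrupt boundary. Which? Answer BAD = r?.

BAD = r0

after  0: r0=0x9a r1=0x14 r2=0x53 r3=0xcb r4=0x65 r5=0x37  N=0 Z=0
after  1: r0=0x9a r1=0x14 r2=0x53 r3=0xcb r4=0x12 r5=0x37  N=0 Z=0
after  2: r0=0x9a r1=0x14 r2=0x53 r3=0xcb r4=0x86 r5=0x37  N=1 Z=0
after  3: r0=0x9a r1=0x14 r2=0x53 r3=0x37 r4=0x86 r5=0x37  N=0 Z=0
after  4: r0=0x9a r1=0x14 r2=0x53 r3=0x14 r4=0x86 r5=0x37  N=0 Z=0
after  5: r0=0x9a r1=0x14 r2=0x53 r3=0x14 r4=0x57 r5=0x37  N=0 Z=0
after  6: r0=0x57 r1=0x14 r2=0x53 r3=0x14 r4=0x57 r5=0x37  N=0 Z=0
after  7: r0=0x57 r1=0x14 r2=0x53 r3=0xfc r4=0x57 r5=0x37  N=1 Z=0
after  8: r0=0x57 r1=0x14 r2=0x53 r3=0xfc r4=0x57 r5=0x53  N=0 Z=0
-- IRQ taken; context saved, return-PC = 9 --
mismatch: r0: reported 0x17 vs actual 0x57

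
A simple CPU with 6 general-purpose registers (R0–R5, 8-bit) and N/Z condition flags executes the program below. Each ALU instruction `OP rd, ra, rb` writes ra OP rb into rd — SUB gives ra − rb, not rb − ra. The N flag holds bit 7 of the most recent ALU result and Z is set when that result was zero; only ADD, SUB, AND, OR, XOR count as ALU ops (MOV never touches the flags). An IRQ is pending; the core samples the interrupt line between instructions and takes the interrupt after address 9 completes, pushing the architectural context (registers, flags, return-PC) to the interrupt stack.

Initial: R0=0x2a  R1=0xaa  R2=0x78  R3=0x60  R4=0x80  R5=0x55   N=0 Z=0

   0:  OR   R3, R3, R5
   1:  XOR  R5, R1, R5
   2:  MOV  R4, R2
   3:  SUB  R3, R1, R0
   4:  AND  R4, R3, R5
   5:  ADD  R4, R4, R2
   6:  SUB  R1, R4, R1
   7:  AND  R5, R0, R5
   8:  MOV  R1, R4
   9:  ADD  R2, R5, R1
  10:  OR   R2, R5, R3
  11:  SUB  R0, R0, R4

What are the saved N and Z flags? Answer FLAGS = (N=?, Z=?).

FLAGS = (N=0, Z=0)

after  0: R0=0x2a R1=0xaa R2=0x78 R3=0x75 R4=0x80 R5=0x55  N=0 Z=0
after  1: R0=0x2a R1=0xaa R2=0x78 R3=0x75 R4=0x80 R5=0xff  N=1 Z=0
after  2: R0=0x2a R1=0xaa R2=0x78 R3=0x75 R4=0x78 R5=0xff  N=1 Z=0
after  3: R0=0x2a R1=0xaa R2=0x78 R3=0x80 R4=0x78 R5=0xff  N=1 Z=0
after  4: R0=0x2a R1=0xaa R2=0x78 R3=0x80 R4=0x80 R5=0xff  N=1 Z=0
after  5: R0=0x2a R1=0xaa R2=0x78 R3=0x80 R4=0xf8 R5=0xff  N=1 Z=0
after  6: R0=0x2a R1=0x4e R2=0x78 R3=0x80 R4=0xf8 R5=0xff  N=0 Z=0
after  7: R0=0x2a R1=0x4e R2=0x78 R3=0x80 R4=0xf8 R5=0x2a  N=0 Z=0
after  8: R0=0x2a R1=0xf8 R2=0x78 R3=0x80 R4=0xf8 R5=0x2a  N=0 Z=0
after  9: R0=0x2a R1=0xf8 R2=0x22 R3=0x80 R4=0xf8 R5=0x2a  N=0 Z=0
-- IRQ taken; context saved, return-PC = 10 --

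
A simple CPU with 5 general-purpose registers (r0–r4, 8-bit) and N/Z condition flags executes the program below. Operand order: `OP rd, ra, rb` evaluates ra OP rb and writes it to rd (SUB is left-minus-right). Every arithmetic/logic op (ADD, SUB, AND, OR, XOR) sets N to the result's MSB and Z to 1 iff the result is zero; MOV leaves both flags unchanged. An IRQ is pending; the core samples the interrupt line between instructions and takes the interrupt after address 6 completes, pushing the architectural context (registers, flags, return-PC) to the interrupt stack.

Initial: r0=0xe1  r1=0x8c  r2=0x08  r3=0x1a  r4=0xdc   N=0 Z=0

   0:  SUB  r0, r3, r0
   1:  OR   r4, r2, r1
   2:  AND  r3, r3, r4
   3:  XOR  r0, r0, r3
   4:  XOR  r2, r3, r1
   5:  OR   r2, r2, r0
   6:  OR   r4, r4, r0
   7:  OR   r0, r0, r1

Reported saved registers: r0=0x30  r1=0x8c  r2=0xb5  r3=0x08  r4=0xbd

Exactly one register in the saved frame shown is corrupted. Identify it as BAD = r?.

after  0: r0=0x39 r1=0x8c r2=0x08 r3=0x1a r4=0xdc  N=0 Z=0
after  1: r0=0x39 r1=0x8c r2=0x08 r3=0x1a r4=0x8c  N=1 Z=0
after  2: r0=0x39 r1=0x8c r2=0x08 r3=0x08 r4=0x8c  N=0 Z=0
after  3: r0=0x31 r1=0x8c r2=0x08 r3=0x08 r4=0x8c  N=0 Z=0
after  4: r0=0x31 r1=0x8c r2=0x84 r3=0x08 r4=0x8c  N=1 Z=0
after  5: r0=0x31 r1=0x8c r2=0xb5 r3=0x08 r4=0x8c  N=1 Z=0
after  6: r0=0x31 r1=0x8c r2=0xb5 r3=0x08 r4=0xbd  N=1 Z=0
-- IRQ taken; context saved, return-PC = 7 --
mismatch: r0: reported 0x30 vs actual 0x31

BAD = r0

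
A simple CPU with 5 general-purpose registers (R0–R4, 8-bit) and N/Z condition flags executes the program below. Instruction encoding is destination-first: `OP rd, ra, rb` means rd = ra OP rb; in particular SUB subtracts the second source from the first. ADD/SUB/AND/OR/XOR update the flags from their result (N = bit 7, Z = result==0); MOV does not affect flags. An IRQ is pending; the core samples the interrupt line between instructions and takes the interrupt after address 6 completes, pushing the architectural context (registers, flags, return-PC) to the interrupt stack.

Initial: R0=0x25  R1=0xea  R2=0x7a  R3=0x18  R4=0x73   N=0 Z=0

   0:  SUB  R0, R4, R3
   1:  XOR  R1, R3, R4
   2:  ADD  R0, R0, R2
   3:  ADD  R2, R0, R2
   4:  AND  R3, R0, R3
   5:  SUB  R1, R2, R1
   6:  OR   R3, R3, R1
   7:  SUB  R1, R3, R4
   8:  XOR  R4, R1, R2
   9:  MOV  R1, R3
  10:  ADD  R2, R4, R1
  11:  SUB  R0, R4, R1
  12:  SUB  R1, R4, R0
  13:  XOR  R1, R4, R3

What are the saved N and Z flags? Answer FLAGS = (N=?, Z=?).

FLAGS = (N=1, Z=0)

after  0: R0=0x5b R1=0xea R2=0x7a R3=0x18 R4=0x73  N=0 Z=0
after  1: R0=0x5b R1=0x6b R2=0x7a R3=0x18 R4=0x73  N=0 Z=0
after  2: R0=0xd5 R1=0x6b R2=0x7a R3=0x18 R4=0x73  N=1 Z=0
after  3: R0=0xd5 R1=0x6b R2=0x4f R3=0x18 R4=0x73  N=0 Z=0
after  4: R0=0xd5 R1=0x6b R2=0x4f R3=0x10 R4=0x73  N=0 Z=0
after  5: R0=0xd5 R1=0xe4 R2=0x4f R3=0x10 R4=0x73  N=1 Z=0
after  6: R0=0xd5 R1=0xe4 R2=0x4f R3=0xf4 R4=0x73  N=1 Z=0
-- IRQ taken; context saved, return-PC = 7 --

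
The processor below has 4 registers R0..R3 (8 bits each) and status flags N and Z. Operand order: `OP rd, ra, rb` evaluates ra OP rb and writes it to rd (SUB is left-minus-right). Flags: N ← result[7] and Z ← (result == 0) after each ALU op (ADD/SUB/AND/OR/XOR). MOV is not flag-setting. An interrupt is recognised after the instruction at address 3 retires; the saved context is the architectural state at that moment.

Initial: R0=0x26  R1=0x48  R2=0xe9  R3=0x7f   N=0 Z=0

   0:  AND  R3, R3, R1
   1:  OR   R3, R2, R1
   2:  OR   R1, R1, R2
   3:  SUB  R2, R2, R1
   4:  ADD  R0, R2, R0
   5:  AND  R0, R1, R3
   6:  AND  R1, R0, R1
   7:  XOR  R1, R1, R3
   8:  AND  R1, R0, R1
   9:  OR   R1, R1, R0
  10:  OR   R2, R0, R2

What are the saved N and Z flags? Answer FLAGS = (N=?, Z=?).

FLAGS = (N=0, Z=1)

after  0: R0=0x26 R1=0x48 R2=0xe9 R3=0x48  N=0 Z=0
after  1: R0=0x26 R1=0x48 R2=0xe9 R3=0xe9  N=1 Z=0
after  2: R0=0x26 R1=0xe9 R2=0xe9 R3=0xe9  N=1 Z=0
after  3: R0=0x26 R1=0xe9 R2=0x00 R3=0xe9  N=0 Z=1
-- IRQ taken; context saved, return-PC = 4 --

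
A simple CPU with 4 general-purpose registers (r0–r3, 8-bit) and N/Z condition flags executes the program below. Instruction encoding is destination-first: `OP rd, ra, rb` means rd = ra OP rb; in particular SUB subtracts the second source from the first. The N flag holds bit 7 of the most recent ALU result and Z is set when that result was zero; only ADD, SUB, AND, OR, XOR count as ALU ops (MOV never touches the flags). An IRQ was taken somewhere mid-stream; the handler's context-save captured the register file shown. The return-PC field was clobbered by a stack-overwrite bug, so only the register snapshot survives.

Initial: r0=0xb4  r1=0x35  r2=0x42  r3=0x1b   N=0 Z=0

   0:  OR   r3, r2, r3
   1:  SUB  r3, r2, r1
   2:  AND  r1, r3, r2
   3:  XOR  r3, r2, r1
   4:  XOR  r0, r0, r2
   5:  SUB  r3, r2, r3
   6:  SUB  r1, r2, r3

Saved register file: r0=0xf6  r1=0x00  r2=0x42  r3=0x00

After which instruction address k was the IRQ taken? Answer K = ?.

after  0: r0=0xb4 r1=0x35 r2=0x42 r3=0x5b  N=0 Z=0
after  1: r0=0xb4 r1=0x35 r2=0x42 r3=0x0d  N=0 Z=0
after  2: r0=0xb4 r1=0x00 r2=0x42 r3=0x0d  N=0 Z=1
after  3: r0=0xb4 r1=0x00 r2=0x42 r3=0x42  N=0 Z=0
after  4: r0=0xf6 r1=0x00 r2=0x42 r3=0x42  N=1 Z=0
after  5: r0=0xf6 r1=0x00 r2=0x42 r3=0x00  N=0 Z=1
-- IRQ taken; context saved, return-PC = 6 --

K = 5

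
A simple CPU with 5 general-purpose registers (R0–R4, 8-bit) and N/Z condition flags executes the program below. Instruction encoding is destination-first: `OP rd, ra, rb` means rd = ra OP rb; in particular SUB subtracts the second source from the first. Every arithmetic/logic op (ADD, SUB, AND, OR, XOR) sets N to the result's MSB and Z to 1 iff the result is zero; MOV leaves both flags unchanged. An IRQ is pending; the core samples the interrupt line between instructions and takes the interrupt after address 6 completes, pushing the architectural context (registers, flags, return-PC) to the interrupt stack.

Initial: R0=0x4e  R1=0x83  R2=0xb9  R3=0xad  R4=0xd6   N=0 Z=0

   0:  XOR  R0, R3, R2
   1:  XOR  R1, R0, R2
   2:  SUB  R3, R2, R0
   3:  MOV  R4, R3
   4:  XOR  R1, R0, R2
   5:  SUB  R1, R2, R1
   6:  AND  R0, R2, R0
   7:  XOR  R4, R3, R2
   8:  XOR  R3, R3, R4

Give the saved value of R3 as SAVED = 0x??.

SAVED = 0xa5

after  0: R0=0x14 R1=0x83 R2=0xb9 R3=0xad R4=0xd6  N=0 Z=0
after  1: R0=0x14 R1=0xad R2=0xb9 R3=0xad R4=0xd6  N=1 Z=0
after  2: R0=0x14 R1=0xad R2=0xb9 R3=0xa5 R4=0xd6  N=1 Z=0
after  3: R0=0x14 R1=0xad R2=0xb9 R3=0xa5 R4=0xa5  N=1 Z=0
after  4: R0=0x14 R1=0xad R2=0xb9 R3=0xa5 R4=0xa5  N=1 Z=0
after  5: R0=0x14 R1=0x0c R2=0xb9 R3=0xa5 R4=0xa5  N=0 Z=0
after  6: R0=0x10 R1=0x0c R2=0xb9 R3=0xa5 R4=0xa5  N=0 Z=0
-- IRQ taken; context saved, return-PC = 7 --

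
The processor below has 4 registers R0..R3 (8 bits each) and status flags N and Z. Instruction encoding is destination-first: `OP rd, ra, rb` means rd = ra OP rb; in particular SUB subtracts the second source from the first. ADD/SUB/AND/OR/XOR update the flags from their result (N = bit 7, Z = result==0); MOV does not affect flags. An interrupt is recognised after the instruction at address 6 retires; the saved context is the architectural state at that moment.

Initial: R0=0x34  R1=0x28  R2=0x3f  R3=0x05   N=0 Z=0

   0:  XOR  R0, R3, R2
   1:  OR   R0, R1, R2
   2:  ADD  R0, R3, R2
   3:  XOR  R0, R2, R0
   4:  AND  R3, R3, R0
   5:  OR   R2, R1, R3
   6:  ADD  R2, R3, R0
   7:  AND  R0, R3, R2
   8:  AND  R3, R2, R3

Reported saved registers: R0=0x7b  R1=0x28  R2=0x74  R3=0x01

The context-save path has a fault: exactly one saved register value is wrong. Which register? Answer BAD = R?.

after  0: R0=0x3a R1=0x28 R2=0x3f R3=0x05  N=0 Z=0
after  1: R0=0x3f R1=0x28 R2=0x3f R3=0x05  N=0 Z=0
after  2: R0=0x44 R1=0x28 R2=0x3f R3=0x05  N=0 Z=0
after  3: R0=0x7b R1=0x28 R2=0x3f R3=0x05  N=0 Z=0
after  4: R0=0x7b R1=0x28 R2=0x3f R3=0x01  N=0 Z=0
after  5: R0=0x7b R1=0x28 R2=0x29 R3=0x01  N=0 Z=0
after  6: R0=0x7b R1=0x28 R2=0x7c R3=0x01  N=0 Z=0
-- IRQ taken; context saved, return-PC = 7 --
mismatch: R2: reported 0x74 vs actual 0x7c

BAD = R2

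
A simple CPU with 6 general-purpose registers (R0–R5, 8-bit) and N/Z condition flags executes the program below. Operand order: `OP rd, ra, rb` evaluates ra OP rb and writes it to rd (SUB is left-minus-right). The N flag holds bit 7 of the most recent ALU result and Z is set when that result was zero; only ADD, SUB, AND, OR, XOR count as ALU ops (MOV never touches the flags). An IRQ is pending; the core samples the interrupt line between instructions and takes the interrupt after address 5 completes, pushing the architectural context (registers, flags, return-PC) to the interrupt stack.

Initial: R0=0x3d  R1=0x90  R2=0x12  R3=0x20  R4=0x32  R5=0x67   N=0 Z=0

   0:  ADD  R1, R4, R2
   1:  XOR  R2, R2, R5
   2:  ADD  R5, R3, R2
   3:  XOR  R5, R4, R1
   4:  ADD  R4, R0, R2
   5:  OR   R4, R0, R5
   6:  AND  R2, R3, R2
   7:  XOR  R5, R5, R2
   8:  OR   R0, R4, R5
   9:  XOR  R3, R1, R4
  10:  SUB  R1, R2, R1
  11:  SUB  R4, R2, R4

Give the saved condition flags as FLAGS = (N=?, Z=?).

after  0: R0=0x3d R1=0x44 R2=0x12 R3=0x20 R4=0x32 R5=0x67  N=0 Z=0
after  1: R0=0x3d R1=0x44 R2=0x75 R3=0x20 R4=0x32 R5=0x67  N=0 Z=0
after  2: R0=0x3d R1=0x44 R2=0x75 R3=0x20 R4=0x32 R5=0x95  N=1 Z=0
after  3: R0=0x3d R1=0x44 R2=0x75 R3=0x20 R4=0x32 R5=0x76  N=0 Z=0
after  4: R0=0x3d R1=0x44 R2=0x75 R3=0x20 R4=0xb2 R5=0x76  N=1 Z=0
after  5: R0=0x3d R1=0x44 R2=0x75 R3=0x20 R4=0x7f R5=0x76  N=0 Z=0
-- IRQ taken; context saved, return-PC = 6 --

FLAGS = (N=0, Z=0)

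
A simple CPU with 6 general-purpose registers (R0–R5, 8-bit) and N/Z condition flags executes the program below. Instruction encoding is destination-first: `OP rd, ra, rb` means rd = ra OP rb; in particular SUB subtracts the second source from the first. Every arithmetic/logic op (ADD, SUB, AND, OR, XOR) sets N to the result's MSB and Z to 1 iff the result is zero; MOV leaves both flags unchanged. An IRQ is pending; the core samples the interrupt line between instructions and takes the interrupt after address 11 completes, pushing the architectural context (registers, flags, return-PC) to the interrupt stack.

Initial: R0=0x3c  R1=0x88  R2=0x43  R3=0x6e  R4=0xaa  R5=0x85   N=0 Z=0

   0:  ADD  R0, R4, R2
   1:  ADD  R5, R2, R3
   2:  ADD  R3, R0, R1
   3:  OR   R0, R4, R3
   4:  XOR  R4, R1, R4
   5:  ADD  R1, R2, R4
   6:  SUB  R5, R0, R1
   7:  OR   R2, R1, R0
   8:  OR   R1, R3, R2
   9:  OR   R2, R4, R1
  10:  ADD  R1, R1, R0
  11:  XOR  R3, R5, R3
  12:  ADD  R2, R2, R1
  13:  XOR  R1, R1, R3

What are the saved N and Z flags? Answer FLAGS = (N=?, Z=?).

after  0: R0=0xed R1=0x88 R2=0x43 R3=0x6e R4=0xaa R5=0x85  N=1 Z=0
after  1: R0=0xed R1=0x88 R2=0x43 R3=0x6e R4=0xaa R5=0xb1  N=1 Z=0
after  2: R0=0xed R1=0x88 R2=0x43 R3=0x75 R4=0xaa R5=0xb1  N=0 Z=0
after  3: R0=0xff R1=0x88 R2=0x43 R3=0x75 R4=0xaa R5=0xb1  N=1 Z=0
after  4: R0=0xff R1=0x88 R2=0x43 R3=0x75 R4=0x22 R5=0xb1  N=0 Z=0
after  5: R0=0xff R1=0x65 R2=0x43 R3=0x75 R4=0x22 R5=0xb1  N=0 Z=0
after  6: R0=0xff R1=0x65 R2=0x43 R3=0x75 R4=0x22 R5=0x9a  N=1 Z=0
after  7: R0=0xff R1=0x65 R2=0xff R3=0x75 R4=0x22 R5=0x9a  N=1 Z=0
after  8: R0=0xff R1=0xff R2=0xff R3=0x75 R4=0x22 R5=0x9a  N=1 Z=0
after  9: R0=0xff R1=0xff R2=0xff R3=0x75 R4=0x22 R5=0x9a  N=1 Z=0
after 10: R0=0xff R1=0xfe R2=0xff R3=0x75 R4=0x22 R5=0x9a  N=1 Z=0
after 11: R0=0xff R1=0xfe R2=0xff R3=0xef R4=0x22 R5=0x9a  N=1 Z=0
-- IRQ taken; context saved, return-PC = 12 --

FLAGS = (N=1, Z=0)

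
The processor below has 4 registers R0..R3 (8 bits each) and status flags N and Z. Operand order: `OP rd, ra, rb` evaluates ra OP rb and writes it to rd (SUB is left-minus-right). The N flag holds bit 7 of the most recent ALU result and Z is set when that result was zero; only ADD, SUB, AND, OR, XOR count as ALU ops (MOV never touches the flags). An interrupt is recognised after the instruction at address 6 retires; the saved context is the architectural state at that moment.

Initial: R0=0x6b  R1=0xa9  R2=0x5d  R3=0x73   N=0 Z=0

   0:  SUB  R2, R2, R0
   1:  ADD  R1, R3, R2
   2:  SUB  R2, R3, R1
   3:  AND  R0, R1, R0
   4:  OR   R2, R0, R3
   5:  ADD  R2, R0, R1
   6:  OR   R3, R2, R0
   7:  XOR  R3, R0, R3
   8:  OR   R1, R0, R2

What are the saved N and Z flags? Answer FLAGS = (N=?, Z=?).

FLAGS = (N=1, Z=0)

after  0: R0=0x6b R1=0xa9 R2=0xf2 R3=0x73  N=1 Z=0
after  1: R0=0x6b R1=0x65 R2=0xf2 R3=0x73  N=0 Z=0
after  2: R0=0x6b R1=0x65 R2=0x0e R3=0x73  N=0 Z=0
after  3: R0=0x61 R1=0x65 R2=0x0e R3=0x73  N=0 Z=0
after  4: R0=0x61 R1=0x65 R2=0x73 R3=0x73  N=0 Z=0
after  5: R0=0x61 R1=0x65 R2=0xc6 R3=0x73  N=1 Z=0
after  6: R0=0x61 R1=0x65 R2=0xc6 R3=0xe7  N=1 Z=0
-- IRQ taken; context saved, return-PC = 7 --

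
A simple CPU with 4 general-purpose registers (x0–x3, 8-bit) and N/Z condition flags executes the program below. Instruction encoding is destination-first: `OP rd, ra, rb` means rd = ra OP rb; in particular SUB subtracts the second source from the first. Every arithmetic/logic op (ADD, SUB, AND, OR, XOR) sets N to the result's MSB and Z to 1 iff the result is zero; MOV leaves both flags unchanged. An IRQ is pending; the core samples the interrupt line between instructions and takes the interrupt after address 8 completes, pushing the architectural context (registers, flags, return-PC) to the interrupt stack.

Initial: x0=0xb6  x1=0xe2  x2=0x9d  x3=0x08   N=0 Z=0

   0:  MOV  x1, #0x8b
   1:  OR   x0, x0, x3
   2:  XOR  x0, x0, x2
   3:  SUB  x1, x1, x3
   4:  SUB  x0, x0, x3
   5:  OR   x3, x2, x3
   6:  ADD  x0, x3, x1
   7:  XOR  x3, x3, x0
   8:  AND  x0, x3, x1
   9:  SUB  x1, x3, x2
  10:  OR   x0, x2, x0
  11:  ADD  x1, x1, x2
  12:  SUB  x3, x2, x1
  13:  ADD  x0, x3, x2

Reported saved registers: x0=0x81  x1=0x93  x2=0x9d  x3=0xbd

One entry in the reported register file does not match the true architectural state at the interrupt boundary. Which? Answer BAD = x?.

BAD = x1

after  0: x0=0xb6 x1=0x8b x2=0x9d x3=0x08  N=0 Z=0
after  1: x0=0xbe x1=0x8b x2=0x9d x3=0x08  N=1 Z=0
after  2: x0=0x23 x1=0x8b x2=0x9d x3=0x08  N=0 Z=0
after  3: x0=0x23 x1=0x83 x2=0x9d x3=0x08  N=1 Z=0
after  4: x0=0x1b x1=0x83 x2=0x9d x3=0x08  N=0 Z=0
after  5: x0=0x1b x1=0x83 x2=0x9d x3=0x9d  N=1 Z=0
after  6: x0=0x20 x1=0x83 x2=0x9d x3=0x9d  N=0 Z=0
after  7: x0=0x20 x1=0x83 x2=0x9d x3=0xbd  N=1 Z=0
after  8: x0=0x81 x1=0x83 x2=0x9d x3=0xbd  N=1 Z=0
-- IRQ taken; context saved, return-PC = 9 --
mismatch: x1: reported 0x93 vs actual 0x83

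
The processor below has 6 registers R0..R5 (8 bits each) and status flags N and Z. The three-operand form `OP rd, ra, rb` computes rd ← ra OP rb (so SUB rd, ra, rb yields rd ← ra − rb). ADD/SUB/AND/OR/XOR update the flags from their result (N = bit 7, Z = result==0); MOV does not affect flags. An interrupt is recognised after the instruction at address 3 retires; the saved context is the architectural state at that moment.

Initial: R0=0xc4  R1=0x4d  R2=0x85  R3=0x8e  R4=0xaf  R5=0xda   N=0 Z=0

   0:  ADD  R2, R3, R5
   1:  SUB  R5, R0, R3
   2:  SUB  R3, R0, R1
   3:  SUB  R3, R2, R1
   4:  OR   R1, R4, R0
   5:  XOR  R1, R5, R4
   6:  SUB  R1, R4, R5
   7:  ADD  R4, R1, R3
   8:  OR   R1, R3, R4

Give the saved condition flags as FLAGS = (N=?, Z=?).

after  0: R0=0xc4 R1=0x4d R2=0x68 R3=0x8e R4=0xaf R5=0xda  N=0 Z=0
after  1: R0=0xc4 R1=0x4d R2=0x68 R3=0x8e R4=0xaf R5=0x36  N=0 Z=0
after  2: R0=0xc4 R1=0x4d R2=0x68 R3=0x77 R4=0xaf R5=0x36  N=0 Z=0
after  3: R0=0xc4 R1=0x4d R2=0x68 R3=0x1b R4=0xaf R5=0x36  N=0 Z=0
-- IRQ taken; context saved, return-PC = 4 --

FLAGS = (N=0, Z=0)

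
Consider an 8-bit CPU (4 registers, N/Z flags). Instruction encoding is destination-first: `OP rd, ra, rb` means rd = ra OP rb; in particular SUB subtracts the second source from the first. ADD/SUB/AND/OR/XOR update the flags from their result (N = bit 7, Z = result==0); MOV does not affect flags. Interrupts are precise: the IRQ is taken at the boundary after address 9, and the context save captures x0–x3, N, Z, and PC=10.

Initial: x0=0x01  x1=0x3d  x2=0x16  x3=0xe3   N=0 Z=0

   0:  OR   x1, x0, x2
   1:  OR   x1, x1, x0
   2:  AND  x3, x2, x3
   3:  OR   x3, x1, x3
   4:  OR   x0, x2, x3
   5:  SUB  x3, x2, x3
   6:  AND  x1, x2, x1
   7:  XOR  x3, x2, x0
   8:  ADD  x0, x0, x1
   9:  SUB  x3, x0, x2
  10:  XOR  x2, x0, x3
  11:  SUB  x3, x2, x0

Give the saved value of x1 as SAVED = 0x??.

SAVED = 0x16

after  0: x0=0x01 x1=0x17 x2=0x16 x3=0xe3  N=0 Z=0
after  1: x0=0x01 x1=0x17 x2=0x16 x3=0xe3  N=0 Z=0
after  2: x0=0x01 x1=0x17 x2=0x16 x3=0x02  N=0 Z=0
after  3: x0=0x01 x1=0x17 x2=0x16 x3=0x17  N=0 Z=0
after  4: x0=0x17 x1=0x17 x2=0x16 x3=0x17  N=0 Z=0
after  5: x0=0x17 x1=0x17 x2=0x16 x3=0xff  N=1 Z=0
after  6: x0=0x17 x1=0x16 x2=0x16 x3=0xff  N=0 Z=0
after  7: x0=0x17 x1=0x16 x2=0x16 x3=0x01  N=0 Z=0
after  8: x0=0x2d x1=0x16 x2=0x16 x3=0x01  N=0 Z=0
after  9: x0=0x2d x1=0x16 x2=0x16 x3=0x17  N=0 Z=0
-- IRQ taken; context saved, return-PC = 10 --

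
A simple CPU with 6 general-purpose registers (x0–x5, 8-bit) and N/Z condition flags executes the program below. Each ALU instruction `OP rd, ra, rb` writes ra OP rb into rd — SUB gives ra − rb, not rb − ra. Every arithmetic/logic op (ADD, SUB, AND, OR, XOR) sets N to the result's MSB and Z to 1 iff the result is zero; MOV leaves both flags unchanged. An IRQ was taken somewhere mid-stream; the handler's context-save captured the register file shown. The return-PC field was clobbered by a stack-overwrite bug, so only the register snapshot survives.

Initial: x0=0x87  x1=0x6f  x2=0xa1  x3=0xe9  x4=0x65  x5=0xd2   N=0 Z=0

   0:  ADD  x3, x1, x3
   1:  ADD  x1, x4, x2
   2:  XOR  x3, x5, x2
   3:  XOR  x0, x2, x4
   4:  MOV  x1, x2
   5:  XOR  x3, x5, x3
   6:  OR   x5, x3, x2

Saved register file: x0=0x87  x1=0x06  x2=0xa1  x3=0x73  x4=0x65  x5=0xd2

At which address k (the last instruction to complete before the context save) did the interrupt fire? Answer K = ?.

K = 2

after  0: x0=0x87 x1=0x6f x2=0xa1 x3=0x58 x4=0x65 x5=0xd2  N=0 Z=0
after  1: x0=0x87 x1=0x06 x2=0xa1 x3=0x58 x4=0x65 x5=0xd2  N=0 Z=0
after  2: x0=0x87 x1=0x06 x2=0xa1 x3=0x73 x4=0x65 x5=0xd2  N=0 Z=0
-- IRQ taken; context saved, return-PC = 3 --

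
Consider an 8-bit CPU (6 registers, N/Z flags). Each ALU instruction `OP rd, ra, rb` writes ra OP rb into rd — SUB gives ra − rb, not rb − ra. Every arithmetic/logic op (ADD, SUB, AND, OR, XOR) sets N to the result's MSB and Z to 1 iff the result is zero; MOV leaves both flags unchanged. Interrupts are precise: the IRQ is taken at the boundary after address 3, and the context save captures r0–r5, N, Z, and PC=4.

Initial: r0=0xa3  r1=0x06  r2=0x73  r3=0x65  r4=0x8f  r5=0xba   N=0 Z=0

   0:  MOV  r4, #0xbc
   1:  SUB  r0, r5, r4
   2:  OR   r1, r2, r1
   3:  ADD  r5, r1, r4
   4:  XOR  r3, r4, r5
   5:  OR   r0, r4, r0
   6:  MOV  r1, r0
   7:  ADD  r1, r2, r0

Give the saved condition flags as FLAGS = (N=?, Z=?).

after  0: r0=0xa3 r1=0x06 r2=0x73 r3=0x65 r4=0xbc r5=0xba  N=0 Z=0
after  1: r0=0xfe r1=0x06 r2=0x73 r3=0x65 r4=0xbc r5=0xba  N=1 Z=0
after  2: r0=0xfe r1=0x77 r2=0x73 r3=0x65 r4=0xbc r5=0xba  N=0 Z=0
after  3: r0=0xfe r1=0x77 r2=0x73 r3=0x65 r4=0xbc r5=0x33  N=0 Z=0
-- IRQ taken; context saved, return-PC = 4 --

FLAGS = (N=0, Z=0)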